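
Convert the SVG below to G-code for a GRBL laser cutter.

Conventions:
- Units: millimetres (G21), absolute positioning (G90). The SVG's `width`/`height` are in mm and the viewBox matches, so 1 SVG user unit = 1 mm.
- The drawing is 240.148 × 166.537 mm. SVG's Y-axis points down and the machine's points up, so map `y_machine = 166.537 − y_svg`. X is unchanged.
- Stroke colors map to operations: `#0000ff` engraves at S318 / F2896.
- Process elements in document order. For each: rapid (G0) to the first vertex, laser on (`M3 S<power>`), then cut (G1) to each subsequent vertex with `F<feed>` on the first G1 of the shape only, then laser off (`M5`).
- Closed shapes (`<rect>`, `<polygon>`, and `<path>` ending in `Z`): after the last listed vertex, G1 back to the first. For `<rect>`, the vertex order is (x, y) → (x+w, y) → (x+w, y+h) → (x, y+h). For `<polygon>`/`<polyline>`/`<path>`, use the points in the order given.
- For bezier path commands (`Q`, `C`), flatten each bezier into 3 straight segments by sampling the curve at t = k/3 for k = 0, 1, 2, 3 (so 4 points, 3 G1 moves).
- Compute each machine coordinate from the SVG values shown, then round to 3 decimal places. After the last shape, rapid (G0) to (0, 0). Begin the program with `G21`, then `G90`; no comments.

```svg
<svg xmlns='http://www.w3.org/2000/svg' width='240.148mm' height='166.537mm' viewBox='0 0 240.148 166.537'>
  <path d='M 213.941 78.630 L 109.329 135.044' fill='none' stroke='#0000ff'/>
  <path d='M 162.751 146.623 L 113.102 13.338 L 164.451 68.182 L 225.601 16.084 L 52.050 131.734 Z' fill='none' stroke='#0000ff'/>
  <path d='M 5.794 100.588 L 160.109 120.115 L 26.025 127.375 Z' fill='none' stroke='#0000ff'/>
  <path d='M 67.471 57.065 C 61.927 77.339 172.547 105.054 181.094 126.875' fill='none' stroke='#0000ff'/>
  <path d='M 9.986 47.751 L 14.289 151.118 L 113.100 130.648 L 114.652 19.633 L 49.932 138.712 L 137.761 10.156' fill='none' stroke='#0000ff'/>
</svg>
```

G21
G90
G0 X213.941 Y87.907
M3 S318
G1 X109.329 Y31.493 F2896
M5
G0 X162.751 Y19.914
M3 S318
G1 X113.102 Y153.199 F2896
G1 X164.451 Y98.355
G1 X225.601 Y150.453
G1 X52.050 Y34.803
G1 X162.751 Y19.914
M5
G0 X5.794 Y65.949
M3 S318
G1 X160.109 Y46.422 F2896
G1 X26.025 Y39.162
G1 X5.794 Y65.949
M5
G0 X67.471 Y109.472
M3 S318
G1 X92.565 Y87.212 F2896
G1 X146.606 Y62.954
G1 X181.094 Y39.662
M5
G0 X9.986 Y118.786
M3 S318
G1 X14.289 Y15.419 F2896
G1 X113.100 Y35.889
G1 X114.652 Y146.904
G1 X49.932 Y27.825
G1 X137.761 Y156.381
M5
G0 X0.000 Y0.000

viewBox `0 0 240.148 166.537` with mm width/height → 1 unit = 1 mm. Flip: y_m = 166.537 − y_svg.

**Shape 1** — `<path>` line segment, stroke `#0000ff` → engrave (S318, F2896). Machine vertices: (213.941,87.907) → (109.329,31.493). Open path.

**Shape 2** — `<path>` closed polygon, stroke `#0000ff` → engrave (S318, F2896). Machine vertices: (162.751,19.914) → (113.102,153.199) → (164.451,98.355) → (225.601,150.453) → (52.050,34.803) → (162.751,19.914). Closed: final G1 returns to the first vertex.

**Shape 3** — `<path>` closed polygon, stroke `#0000ff` → engrave (S318, F2896). Machine vertices: (5.794,65.949) → (160.109,46.422) → (26.025,39.162) → (5.794,65.949). Closed: final G1 returns to the first vertex.

**Shape 4** — `<path>` cubic bezier, stroke `#0000ff` → engrave (S318, F2896). Control points (SVG): P0=(67.471,57.065), P1=(61.927,77.339), P2=(172.547,105.054), P3=(181.094,126.875); sampled at t=k/3. Machine vertices: (67.471,109.472) → (92.565,87.212) → (146.606,62.954) → (181.094,39.662). Open path.

**Shape 5** — `<path>` open polyline, stroke `#0000ff` → engrave (S318, F2896). Machine vertices: (9.986,118.786) → (14.289,15.419) → (113.100,35.889) → (114.652,146.904) → (49.932,27.825) → (137.761,156.381). Open path.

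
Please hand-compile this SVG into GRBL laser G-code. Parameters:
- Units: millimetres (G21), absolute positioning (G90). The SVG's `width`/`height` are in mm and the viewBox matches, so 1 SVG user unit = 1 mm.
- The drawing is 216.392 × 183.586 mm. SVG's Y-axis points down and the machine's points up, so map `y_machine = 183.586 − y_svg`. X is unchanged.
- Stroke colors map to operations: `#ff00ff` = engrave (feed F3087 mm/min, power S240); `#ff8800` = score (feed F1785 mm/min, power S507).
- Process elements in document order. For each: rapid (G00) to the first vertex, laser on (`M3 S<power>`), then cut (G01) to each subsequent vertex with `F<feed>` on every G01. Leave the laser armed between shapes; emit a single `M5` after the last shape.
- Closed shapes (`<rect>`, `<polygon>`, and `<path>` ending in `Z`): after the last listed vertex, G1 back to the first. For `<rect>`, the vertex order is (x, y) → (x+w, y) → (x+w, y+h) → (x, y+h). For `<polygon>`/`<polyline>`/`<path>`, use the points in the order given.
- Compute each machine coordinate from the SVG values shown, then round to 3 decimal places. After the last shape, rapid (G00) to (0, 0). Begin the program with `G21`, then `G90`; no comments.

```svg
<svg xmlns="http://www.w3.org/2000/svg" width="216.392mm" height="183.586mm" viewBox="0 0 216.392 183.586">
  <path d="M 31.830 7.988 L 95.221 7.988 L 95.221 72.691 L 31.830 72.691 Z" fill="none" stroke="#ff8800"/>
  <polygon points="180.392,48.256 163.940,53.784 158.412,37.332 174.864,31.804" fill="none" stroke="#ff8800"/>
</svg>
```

viewBox `0 0 216.392 183.586` with mm width/height → 1 unit = 1 mm. Flip: y_m = 183.586 − y_svg.

**Shape 1** — `<path>` rectangle, stroke `#ff8800` → score (S507, F1785). Machine vertices: (31.830,175.598) → (95.221,175.598) → (95.221,110.895) → (31.830,110.895) → (31.830,175.598). Closed: final G1 returns to the first vertex.

**Shape 2** — `<polygon>` regular polygon, stroke `#ff8800` → score (S507, F1785). Machine vertices: (180.392,135.330) → (163.940,129.802) → (158.412,146.254) → (174.864,151.782) → (180.392,135.330). Closed: final G1 returns to the first vertex.

G21
G90
G00 X31.830 Y175.598
M3 S507
G01 X95.221 Y175.598 F1785
G01 X95.221 Y110.895 F1785
G01 X31.830 Y110.895 F1785
G01 X31.830 Y175.598 F1785
G00 X180.392 Y135.330
M3 S507
G01 X163.940 Y129.802 F1785
G01 X158.412 Y146.254 F1785
G01 X174.864 Y151.782 F1785
G01 X180.392 Y135.330 F1785
M5
G00 X0.000 Y0.000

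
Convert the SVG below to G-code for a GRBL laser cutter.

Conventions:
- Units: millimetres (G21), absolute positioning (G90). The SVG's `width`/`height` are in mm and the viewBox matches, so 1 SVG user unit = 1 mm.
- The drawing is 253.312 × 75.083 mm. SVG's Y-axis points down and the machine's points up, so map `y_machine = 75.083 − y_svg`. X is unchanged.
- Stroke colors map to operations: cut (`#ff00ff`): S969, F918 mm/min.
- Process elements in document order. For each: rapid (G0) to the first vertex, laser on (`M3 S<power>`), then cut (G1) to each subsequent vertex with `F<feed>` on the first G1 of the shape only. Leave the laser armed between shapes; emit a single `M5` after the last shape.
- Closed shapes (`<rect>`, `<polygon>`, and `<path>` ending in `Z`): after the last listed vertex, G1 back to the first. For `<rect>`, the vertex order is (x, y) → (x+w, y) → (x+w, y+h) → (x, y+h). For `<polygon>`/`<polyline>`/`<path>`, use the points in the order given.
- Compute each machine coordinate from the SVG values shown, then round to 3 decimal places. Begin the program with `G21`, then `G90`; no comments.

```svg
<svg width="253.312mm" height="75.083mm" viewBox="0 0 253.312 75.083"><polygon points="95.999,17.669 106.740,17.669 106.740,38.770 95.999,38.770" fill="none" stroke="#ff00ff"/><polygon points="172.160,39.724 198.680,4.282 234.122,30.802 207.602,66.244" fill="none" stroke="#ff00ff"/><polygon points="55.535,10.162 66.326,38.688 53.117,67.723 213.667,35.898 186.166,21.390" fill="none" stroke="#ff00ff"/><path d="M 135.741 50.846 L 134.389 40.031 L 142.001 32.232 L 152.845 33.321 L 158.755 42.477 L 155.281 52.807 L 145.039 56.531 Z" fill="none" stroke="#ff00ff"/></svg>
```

G21
G90
G0 X95.999 Y57.414
M3 S969
G1 X106.740 Y57.414 F918
G1 X106.740 Y36.313
G1 X95.999 Y36.313
G1 X95.999 Y57.414
G0 X172.160 Y35.359
M3 S969
G1 X198.680 Y70.801 F918
G1 X234.122 Y44.281
G1 X207.602 Y8.839
G1 X172.160 Y35.359
G0 X55.535 Y64.921
M3 S969
G1 X66.326 Y36.395 F918
G1 X53.117 Y7.360
G1 X213.667 Y39.185
G1 X186.166 Y53.693
G1 X55.535 Y64.921
G0 X135.741 Y24.237
M3 S969
G1 X134.389 Y35.052 F918
G1 X142.001 Y42.851
G1 X152.845 Y41.762
G1 X158.755 Y32.606
G1 X155.281 Y22.276
G1 X145.039 Y18.552
G1 X135.741 Y24.237
M5

1 u = 1 mm; y_m = 75.083 − y.

[1] `<polygon>` rectangle, #ff00ff→cut S969 F918: (95.999,57.414) → (106.740,57.414) → (106.740,36.313) → (95.999,36.313) → (95.999,57.414) (closed)

[2] `<polygon>` regular polygon, #ff00ff→cut S969 F918: (172.160,35.359) → (198.680,70.801) → (234.122,44.281) → (207.602,8.839) → (172.160,35.359) (closed)

[3] `<polygon>` closed polygon, #ff00ff→cut S969 F918: (55.535,64.921) → (66.326,36.395) → (53.117,7.360) → (213.667,39.185) → (186.166,53.693) → (55.535,64.921) (closed)

[4] `<path>` regular polygon, #ff00ff→cut S969 F918: (135.741,24.237) → (134.389,35.052) → (142.001,42.851) → (152.845,41.762) → (158.755,32.606) → (155.281,22.276) → (145.039,18.552) → (135.741,24.237) (closed)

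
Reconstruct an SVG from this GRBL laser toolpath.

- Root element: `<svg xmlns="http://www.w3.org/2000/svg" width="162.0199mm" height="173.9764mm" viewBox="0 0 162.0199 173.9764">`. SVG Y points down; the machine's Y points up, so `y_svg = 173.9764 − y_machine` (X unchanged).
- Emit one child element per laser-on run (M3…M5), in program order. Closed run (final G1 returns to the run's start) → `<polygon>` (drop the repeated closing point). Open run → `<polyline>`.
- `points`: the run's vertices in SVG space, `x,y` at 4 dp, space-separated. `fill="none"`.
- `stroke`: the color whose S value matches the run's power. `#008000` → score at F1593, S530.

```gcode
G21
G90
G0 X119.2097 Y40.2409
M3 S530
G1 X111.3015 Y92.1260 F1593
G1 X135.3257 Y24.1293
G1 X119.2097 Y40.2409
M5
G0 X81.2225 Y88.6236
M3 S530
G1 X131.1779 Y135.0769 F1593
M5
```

<svg xmlns="http://www.w3.org/2000/svg" width="162.0199mm" height="173.9764mm" viewBox="0 0 162.0199 173.9764">
  <polygon points="119.2097,133.7355 111.3015,81.8504 135.3257,149.8471" fill="none" stroke="#008000"/>
  <polyline points="81.2225,85.3528 131.1779,38.8995" fill="none" stroke="#008000"/>
</svg>

y_svg = 173.9764 − y_m. Every run uses S530, so all elements get stroke `#008000` (score).

[1] closed run; points: 119.2097,133.7355 111.3015,81.8504 135.3257,149.8471

[2] open run; points: 81.2225,85.3528 131.1779,38.8995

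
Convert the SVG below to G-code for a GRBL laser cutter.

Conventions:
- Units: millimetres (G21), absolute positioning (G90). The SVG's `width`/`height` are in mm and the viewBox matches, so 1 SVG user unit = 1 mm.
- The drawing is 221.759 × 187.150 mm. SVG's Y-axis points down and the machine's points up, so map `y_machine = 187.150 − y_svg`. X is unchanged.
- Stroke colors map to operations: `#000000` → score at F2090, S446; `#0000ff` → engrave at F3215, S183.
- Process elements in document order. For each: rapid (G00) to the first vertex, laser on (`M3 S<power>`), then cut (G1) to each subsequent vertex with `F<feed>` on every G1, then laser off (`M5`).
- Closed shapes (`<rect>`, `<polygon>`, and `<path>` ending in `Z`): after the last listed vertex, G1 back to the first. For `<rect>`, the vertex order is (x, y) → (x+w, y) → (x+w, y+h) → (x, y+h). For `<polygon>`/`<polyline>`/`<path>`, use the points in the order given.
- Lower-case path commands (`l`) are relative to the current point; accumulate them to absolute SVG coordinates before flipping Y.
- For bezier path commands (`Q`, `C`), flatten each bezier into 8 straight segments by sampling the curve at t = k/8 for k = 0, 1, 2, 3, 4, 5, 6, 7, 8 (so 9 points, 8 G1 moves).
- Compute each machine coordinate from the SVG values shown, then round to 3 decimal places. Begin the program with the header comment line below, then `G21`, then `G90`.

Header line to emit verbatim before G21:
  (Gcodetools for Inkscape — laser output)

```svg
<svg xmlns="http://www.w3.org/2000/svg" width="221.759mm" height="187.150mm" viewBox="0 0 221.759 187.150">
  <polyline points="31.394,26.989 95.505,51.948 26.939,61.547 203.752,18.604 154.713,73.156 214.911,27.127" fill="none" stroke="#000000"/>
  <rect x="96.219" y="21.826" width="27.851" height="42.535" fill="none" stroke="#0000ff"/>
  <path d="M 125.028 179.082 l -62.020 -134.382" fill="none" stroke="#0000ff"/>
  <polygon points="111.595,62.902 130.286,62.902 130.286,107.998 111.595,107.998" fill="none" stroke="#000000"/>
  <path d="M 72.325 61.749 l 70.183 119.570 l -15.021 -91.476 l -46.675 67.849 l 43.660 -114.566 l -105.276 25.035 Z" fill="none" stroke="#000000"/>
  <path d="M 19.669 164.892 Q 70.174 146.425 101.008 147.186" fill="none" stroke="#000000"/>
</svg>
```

Since the viewBox matches the mm dimensions, user units are millimetres directly. The only transform is the Y-flip y_m = 187.150 − y_svg.

Shape 1 is a open polyline drawn with `<polyline>`. Its stroke #000000 means score at S446, F2090. After flipping Y the toolpath is (31.394,160.161) → (95.505,135.202) → (26.939,125.603) → (203.752,168.546) → (154.713,113.994) → (214.911,160.023).

Shape 2 is a rectangle drawn with `<rect>`. Its stroke #0000ff means engrave at S183, F3215. After flipping Y the toolpath is (96.219,165.324) → (124.070,165.324) → (124.070,122.789) → (96.219,122.789) → (96.219,165.324), returning to the start.

Shape 3 is a line segment drawn with `<path>`. Its stroke #0000ff means engrave at S183, F3215. After flipping Y the toolpath is (125.028,8.068) → (63.008,142.450).

Shape 4 is a rectangle drawn with `<polygon>`. Its stroke #000000 means score at S446, F2090. After flipping Y the toolpath is (111.595,124.248) → (130.286,124.248) → (130.286,79.152) → (111.595,79.152) → (111.595,124.248), returning to the start.

Shape 5 is a closed polygon drawn with `<path>`. Its stroke #000000 means score at S446, F2090. After flipping Y the toolpath is (72.325,125.401) → (142.508,5.831) → (127.487,97.307) → (80.812,29.458) → (124.472,144.024) → (19.196,118.989) → (72.325,125.401), returning to the start.

Shape 6 is a quadratic bezier drawn with `<path>`. Its stroke #000000 means score at S446, F2090. After flipping Y the toolpath is (19.669,22.258) → (31.988,26.574) → (43.692,30.290) → (54.782,33.404) → (65.256,35.918) → (75.116,37.831) → (84.362,39.143) → (92.992,39.854) → (101.008,39.964).

(Gcodetools for Inkscape — laser output)
G21
G90
G00 X31.394 Y160.161
M3 S446
G1 X95.505 Y135.202 F2090
G1 X26.939 Y125.603 F2090
G1 X203.752 Y168.546 F2090
G1 X154.713 Y113.994 F2090
G1 X214.911 Y160.023 F2090
M5
G00 X96.219 Y165.324
M3 S183
G1 X124.070 Y165.324 F3215
G1 X124.070 Y122.789 F3215
G1 X96.219 Y122.789 F3215
G1 X96.219 Y165.324 F3215
M5
G00 X125.028 Y8.068
M3 S183
G1 X63.008 Y142.450 F3215
M5
G00 X111.595 Y124.248
M3 S446
G1 X130.286 Y124.248 F2090
G1 X130.286 Y79.152 F2090
G1 X111.595 Y79.152 F2090
G1 X111.595 Y124.248 F2090
M5
G00 X72.325 Y125.401
M3 S446
G1 X142.508 Y5.831 F2090
G1 X127.487 Y97.307 F2090
G1 X80.812 Y29.458 F2090
G1 X124.472 Y144.024 F2090
G1 X19.196 Y118.989 F2090
G1 X72.325 Y125.401 F2090
M5
G00 X19.669 Y22.258
M3 S446
G1 X31.988 Y26.574 F2090
G1 X43.692 Y30.290 F2090
G1 X54.782 Y33.404 F2090
G1 X65.256 Y35.918 F2090
G1 X75.116 Y37.831 F2090
G1 X84.362 Y39.143 F2090
G1 X92.992 Y39.854 F2090
G1 X101.008 Y39.964 F2090
M5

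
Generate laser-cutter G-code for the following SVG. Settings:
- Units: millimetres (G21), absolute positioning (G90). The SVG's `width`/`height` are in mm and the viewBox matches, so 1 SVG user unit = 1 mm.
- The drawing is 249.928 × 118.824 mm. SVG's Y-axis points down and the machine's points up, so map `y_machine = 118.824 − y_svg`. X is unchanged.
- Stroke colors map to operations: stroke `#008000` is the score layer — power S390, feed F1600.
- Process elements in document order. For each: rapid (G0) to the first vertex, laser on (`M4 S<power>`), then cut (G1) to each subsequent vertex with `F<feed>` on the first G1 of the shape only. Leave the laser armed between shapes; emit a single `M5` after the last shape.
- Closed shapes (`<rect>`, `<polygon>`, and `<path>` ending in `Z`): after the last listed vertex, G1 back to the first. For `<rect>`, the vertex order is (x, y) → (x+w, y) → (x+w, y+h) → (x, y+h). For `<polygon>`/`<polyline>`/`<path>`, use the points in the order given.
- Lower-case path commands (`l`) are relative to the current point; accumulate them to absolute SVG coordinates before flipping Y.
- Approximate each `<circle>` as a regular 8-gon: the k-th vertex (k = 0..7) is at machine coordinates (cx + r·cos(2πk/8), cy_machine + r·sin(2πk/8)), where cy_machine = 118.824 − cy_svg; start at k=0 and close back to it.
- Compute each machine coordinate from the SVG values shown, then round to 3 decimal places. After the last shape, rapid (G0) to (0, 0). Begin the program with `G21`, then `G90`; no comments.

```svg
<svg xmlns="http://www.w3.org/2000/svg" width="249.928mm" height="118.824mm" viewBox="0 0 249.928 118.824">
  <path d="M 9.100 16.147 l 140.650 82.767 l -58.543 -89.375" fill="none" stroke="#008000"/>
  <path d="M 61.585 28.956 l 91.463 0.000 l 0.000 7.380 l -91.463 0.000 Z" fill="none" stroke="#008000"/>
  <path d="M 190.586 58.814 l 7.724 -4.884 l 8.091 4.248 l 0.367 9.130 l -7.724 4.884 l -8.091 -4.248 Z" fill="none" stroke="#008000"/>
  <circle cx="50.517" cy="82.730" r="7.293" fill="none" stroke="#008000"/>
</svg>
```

1 u = 1 mm; y_m = 118.824 − y.

[1] `<path>` open polyline, #008000→score S390 F1600: (9.100,102.677) → (149.750,19.910) → (91.207,109.285)

[2] `<path>` rectangle, #008000→score S390 F1600: (61.585,89.868) → (153.048,89.868) → (153.048,82.488) → (61.585,82.488) → (61.585,89.868) (closed)

[3] `<path>` regular polygon, #008000→score S390 F1600: (190.586,60.010) → (198.310,64.894) → (206.401,60.646) → (206.768,51.516) → (199.044,46.632) → (190.953,50.880) → (190.586,60.010) (closed)

[4] `<circle>` circle, #008000→score S390 F1600: (57.810,36.094) → (55.674,41.251) → (50.517,43.387) → (45.360,41.251) → (43.224,36.094) → (45.360,30.937) → (50.517,28.801) → (55.674,30.937) → (57.810,36.094) (closed)

G21
G90
G0 X9.100 Y102.677
M4 S390
G1 X149.750 Y19.910 F1600
G1 X91.207 Y109.285
G0 X61.585 Y89.868
M4 S390
G1 X153.048 Y89.868 F1600
G1 X153.048 Y82.488
G1 X61.585 Y82.488
G1 X61.585 Y89.868
G0 X190.586 Y60.010
M4 S390
G1 X198.310 Y64.894 F1600
G1 X206.401 Y60.646
G1 X206.768 Y51.516
G1 X199.044 Y46.632
G1 X190.953 Y50.880
G1 X190.586 Y60.010
G0 X57.810 Y36.094
M4 S390
G1 X55.674 Y41.251 F1600
G1 X50.517 Y43.387
G1 X45.360 Y41.251
G1 X43.224 Y36.094
G1 X45.360 Y30.937
G1 X50.517 Y28.801
G1 X55.674 Y30.937
G1 X57.810 Y36.094
M5
G0 X0.000 Y0.000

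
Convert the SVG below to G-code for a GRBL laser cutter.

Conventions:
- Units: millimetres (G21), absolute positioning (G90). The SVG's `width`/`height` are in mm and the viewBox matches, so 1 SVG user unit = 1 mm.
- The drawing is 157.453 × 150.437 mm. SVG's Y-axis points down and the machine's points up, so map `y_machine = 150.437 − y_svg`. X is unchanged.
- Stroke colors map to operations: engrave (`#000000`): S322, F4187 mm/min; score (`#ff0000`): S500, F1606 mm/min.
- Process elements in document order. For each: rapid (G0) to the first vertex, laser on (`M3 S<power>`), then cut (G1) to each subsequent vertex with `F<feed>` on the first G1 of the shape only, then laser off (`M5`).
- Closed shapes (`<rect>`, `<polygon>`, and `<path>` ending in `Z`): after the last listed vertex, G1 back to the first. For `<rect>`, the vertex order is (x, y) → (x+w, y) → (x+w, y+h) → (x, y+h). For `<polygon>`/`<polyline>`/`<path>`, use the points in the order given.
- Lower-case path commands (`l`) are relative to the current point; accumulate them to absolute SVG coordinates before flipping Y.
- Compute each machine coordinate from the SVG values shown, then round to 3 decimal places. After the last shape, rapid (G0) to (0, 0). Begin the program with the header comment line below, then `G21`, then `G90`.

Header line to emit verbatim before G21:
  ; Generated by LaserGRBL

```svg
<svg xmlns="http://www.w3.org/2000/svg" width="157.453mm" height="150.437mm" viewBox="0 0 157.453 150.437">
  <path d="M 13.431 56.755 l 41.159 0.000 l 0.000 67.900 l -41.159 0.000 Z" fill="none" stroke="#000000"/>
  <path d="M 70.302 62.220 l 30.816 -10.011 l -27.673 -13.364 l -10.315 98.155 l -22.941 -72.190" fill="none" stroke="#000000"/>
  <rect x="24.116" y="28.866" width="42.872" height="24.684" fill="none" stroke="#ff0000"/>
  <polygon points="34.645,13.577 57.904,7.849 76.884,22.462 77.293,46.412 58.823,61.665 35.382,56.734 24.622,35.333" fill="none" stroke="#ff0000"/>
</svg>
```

viewBox `0 0 157.453 150.437` with mm width/height → 1 unit = 1 mm. Flip: y_m = 150.437 − y_svg.

**Shape 1** — `<path>` rectangle, stroke `#000000` → engrave (S322, F4187). Machine vertices: (13.431,93.682) → (54.590,93.682) → (54.590,25.782) → (13.431,25.782) → (13.431,93.682). Closed: final G1 returns to the first vertex.

**Shape 2** — `<path>` open polyline, stroke `#000000` → engrave (S322, F4187). Machine vertices: (70.302,88.217) → (101.118,98.228) → (73.445,111.592) → (63.130,13.437) → (40.189,85.627). Open path.

**Shape 3** — `<rect>` rectangle, stroke `#ff0000` → score (S500, F1606). Machine vertices: (24.116,121.571) → (66.988,121.571) → (66.988,96.887) → (24.116,96.887) → (24.116,121.571). Closed: final G1 returns to the first vertex.

**Shape 4** — `<polygon>` regular polygon, stroke `#ff0000` → score (S500, F1606). Machine vertices: (34.645,136.860) → (57.904,142.588) → (76.884,127.975) → (77.293,104.025) → (58.823,88.772) → (35.382,93.703) → (24.622,115.104) → (34.645,136.860). Closed: final G1 returns to the first vertex.

; Generated by LaserGRBL
G21
G90
G0 X13.431 Y93.682
M3 S322
G1 X54.590 Y93.682 F4187
G1 X54.590 Y25.782
G1 X13.431 Y25.782
G1 X13.431 Y93.682
M5
G0 X70.302 Y88.217
M3 S322
G1 X101.118 Y98.228 F4187
G1 X73.445 Y111.592
G1 X63.130 Y13.437
G1 X40.189 Y85.627
M5
G0 X24.116 Y121.571
M3 S500
G1 X66.988 Y121.571 F1606
G1 X66.988 Y96.887
G1 X24.116 Y96.887
G1 X24.116 Y121.571
M5
G0 X34.645 Y136.860
M3 S500
G1 X57.904 Y142.588 F1606
G1 X76.884 Y127.975
G1 X77.293 Y104.025
G1 X58.823 Y88.772
G1 X35.382 Y93.703
G1 X24.622 Y115.104
G1 X34.645 Y136.860
M5
G0 X0.000 Y0.000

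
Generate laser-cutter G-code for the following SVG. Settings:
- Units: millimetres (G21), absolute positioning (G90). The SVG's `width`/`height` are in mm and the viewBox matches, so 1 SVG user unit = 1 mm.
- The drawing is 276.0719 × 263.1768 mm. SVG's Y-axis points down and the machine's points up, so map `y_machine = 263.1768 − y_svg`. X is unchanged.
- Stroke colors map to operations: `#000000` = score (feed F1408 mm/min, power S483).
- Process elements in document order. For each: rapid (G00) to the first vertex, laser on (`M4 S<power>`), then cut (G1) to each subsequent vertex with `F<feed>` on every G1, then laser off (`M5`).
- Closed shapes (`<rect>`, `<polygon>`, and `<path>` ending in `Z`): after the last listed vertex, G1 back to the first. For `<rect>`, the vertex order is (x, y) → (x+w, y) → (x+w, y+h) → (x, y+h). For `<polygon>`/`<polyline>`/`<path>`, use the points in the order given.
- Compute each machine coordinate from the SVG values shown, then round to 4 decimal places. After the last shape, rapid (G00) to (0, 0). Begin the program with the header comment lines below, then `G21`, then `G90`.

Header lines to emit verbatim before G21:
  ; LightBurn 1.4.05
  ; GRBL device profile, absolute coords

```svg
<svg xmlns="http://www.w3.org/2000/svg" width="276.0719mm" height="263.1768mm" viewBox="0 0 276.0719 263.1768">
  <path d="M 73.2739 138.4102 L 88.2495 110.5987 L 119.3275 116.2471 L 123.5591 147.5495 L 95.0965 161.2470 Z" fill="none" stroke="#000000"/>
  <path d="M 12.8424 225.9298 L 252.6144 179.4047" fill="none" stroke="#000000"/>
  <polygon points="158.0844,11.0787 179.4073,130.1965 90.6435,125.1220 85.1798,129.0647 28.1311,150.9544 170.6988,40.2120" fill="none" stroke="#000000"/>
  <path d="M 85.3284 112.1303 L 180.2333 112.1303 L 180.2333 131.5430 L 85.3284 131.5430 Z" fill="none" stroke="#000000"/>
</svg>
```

Since the viewBox matches the mm dimensions, user units are millimetres directly. The only transform is the Y-flip y_m = 263.1768 − y_svg.

Shape 1 is a regular polygon drawn with `<path>`. Its stroke #000000 means score at S483, F1408. After flipping Y the toolpath is (73.2739,124.7666) → (88.2495,152.5781) → (119.3275,146.9297) → (123.5591,115.6273) → (95.0965,101.9298) → (73.2739,124.7666), returning to the start.

Shape 2 is a line segment drawn with `<path>`. Its stroke #000000 means score at S483, F1408. After flipping Y the toolpath is (12.8424,37.2470) → (252.6144,83.7721).

Shape 3 is a closed polygon drawn with `<polygon>`. Its stroke #000000 means score at S483, F1408. After flipping Y the toolpath is (158.0844,252.0981) → (179.4073,132.9803) → (90.6435,138.0548) → (85.1798,134.1121) → (28.1311,112.2224) → (170.6988,222.9648) → (158.0844,252.0981), returning to the start.

Shape 4 is a rectangle drawn with `<path>`. Its stroke #000000 means score at S483, F1408. After flipping Y the toolpath is (85.3284,151.0465) → (180.2333,151.0465) → (180.2333,131.6338) → (85.3284,131.6338) → (85.3284,151.0465), returning to the start.

; LightBurn 1.4.05
; GRBL device profile, absolute coords
G21
G90
G00 X73.2739 Y124.7666
M4 S483
G1 X88.2495 Y152.5781 F1408
G1 X119.3275 Y146.9297 F1408
G1 X123.5591 Y115.6273 F1408
G1 X95.0965 Y101.9298 F1408
G1 X73.2739 Y124.7666 F1408
M5
G00 X12.8424 Y37.2470
M4 S483
G1 X252.6144 Y83.7721 F1408
M5
G00 X158.0844 Y252.0981
M4 S483
G1 X179.4073 Y132.9803 F1408
G1 X90.6435 Y138.0548 F1408
G1 X85.1798 Y134.1121 F1408
G1 X28.1311 Y112.2224 F1408
G1 X170.6988 Y222.9648 F1408
G1 X158.0844 Y252.0981 F1408
M5
G00 X85.3284 Y151.0465
M4 S483
G1 X180.2333 Y151.0465 F1408
G1 X180.2333 Y131.6338 F1408
G1 X85.3284 Y131.6338 F1408
G1 X85.3284 Y151.0465 F1408
M5
G00 X0.0000 Y0.0000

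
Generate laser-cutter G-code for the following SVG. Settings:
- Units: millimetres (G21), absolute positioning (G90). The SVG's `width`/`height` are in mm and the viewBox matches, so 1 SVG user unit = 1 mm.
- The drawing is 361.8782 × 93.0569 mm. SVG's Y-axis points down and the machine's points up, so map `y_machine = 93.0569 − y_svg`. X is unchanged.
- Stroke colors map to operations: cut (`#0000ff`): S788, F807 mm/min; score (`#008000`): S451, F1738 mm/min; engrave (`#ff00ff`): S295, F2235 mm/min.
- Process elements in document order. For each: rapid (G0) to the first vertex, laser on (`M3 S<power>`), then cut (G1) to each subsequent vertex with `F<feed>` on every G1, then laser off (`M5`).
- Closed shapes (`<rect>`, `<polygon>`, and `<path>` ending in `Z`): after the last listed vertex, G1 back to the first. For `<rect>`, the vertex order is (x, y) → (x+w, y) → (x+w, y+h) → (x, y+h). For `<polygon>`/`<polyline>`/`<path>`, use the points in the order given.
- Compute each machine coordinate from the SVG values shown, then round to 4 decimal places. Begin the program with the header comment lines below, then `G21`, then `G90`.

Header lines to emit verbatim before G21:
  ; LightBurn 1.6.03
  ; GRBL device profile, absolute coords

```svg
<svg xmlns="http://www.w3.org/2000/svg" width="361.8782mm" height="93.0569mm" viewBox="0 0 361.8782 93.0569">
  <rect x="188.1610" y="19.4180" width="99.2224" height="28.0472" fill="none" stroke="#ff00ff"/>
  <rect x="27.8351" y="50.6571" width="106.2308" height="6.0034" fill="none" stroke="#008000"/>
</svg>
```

1 u = 1 mm; y_m = 93.0569 − y.

[1] `<rect>` rectangle, #ff00ff→engrave S295 F2235: (188.1610,73.6389) → (287.3834,73.6389) → (287.3834,45.5917) → (188.1610,45.5917) → (188.1610,73.6389) (closed)

[2] `<rect>` rectangle, #008000→score S451 F1738: (27.8351,42.3998) → (134.0659,42.3998) → (134.0659,36.3964) → (27.8351,36.3964) → (27.8351,42.3998) (closed)

; LightBurn 1.6.03
; GRBL device profile, absolute coords
G21
G90
G0 X188.1610 Y73.6389
M3 S295
G1 X287.3834 Y73.6389 F2235
G1 X287.3834 Y45.5917 F2235
G1 X188.1610 Y45.5917 F2235
G1 X188.1610 Y73.6389 F2235
M5
G0 X27.8351 Y42.3998
M3 S451
G1 X134.0659 Y42.3998 F1738
G1 X134.0659 Y36.3964 F1738
G1 X27.8351 Y36.3964 F1738
G1 X27.8351 Y42.3998 F1738
M5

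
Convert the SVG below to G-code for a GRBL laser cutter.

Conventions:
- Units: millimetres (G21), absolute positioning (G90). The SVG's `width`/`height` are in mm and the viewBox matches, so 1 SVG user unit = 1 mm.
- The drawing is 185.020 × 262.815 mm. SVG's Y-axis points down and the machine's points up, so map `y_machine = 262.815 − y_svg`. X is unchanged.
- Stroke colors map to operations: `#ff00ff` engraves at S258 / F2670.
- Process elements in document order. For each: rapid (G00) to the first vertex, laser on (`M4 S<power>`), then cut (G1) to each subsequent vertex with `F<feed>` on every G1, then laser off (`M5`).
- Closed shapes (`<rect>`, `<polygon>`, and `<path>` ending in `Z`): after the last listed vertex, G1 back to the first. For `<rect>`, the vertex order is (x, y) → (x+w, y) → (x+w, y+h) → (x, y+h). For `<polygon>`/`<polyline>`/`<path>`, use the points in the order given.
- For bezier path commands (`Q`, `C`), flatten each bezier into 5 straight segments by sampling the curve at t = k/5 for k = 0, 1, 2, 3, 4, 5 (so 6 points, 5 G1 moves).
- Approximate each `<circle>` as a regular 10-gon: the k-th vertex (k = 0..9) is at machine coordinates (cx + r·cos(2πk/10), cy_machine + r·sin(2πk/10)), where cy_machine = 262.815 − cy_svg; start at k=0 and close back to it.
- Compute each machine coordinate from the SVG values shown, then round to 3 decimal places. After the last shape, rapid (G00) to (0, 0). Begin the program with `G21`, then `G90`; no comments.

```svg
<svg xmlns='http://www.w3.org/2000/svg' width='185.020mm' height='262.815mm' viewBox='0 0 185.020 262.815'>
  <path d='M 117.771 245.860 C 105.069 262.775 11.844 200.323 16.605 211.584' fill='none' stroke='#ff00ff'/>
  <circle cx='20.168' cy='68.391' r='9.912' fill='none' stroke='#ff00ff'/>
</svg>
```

viewBox `0 0 185.020 262.815` with mm width/height → 1 unit = 1 mm. Flip: y_m = 262.815 − y_svg.

**Shape 1** — `<path>` cubic bezier, stroke `#ff00ff` → engrave (S258, F2670). Control points (SVG): P0=(117.771,245.860), P1=(105.069,262.775), P2=(11.844,200.323), P3=(16.605,211.584); sampled at t=k/5. Machine vertices: (117.771,16.955) → (101.915,15.105) → (75.302,24.956) → (46.501,39.159) → (24.079,50.367) → (16.605,51.231). Open path.

**Shape 2** — `<circle>` circle, stroke `#ff00ff` → engrave (S258, F2670). Machine vertices: (30.080,194.424) → (28.187,200.250) → (23.231,203.851) → (17.105,203.851) → (12.149,200.250) → (10.256,194.424) → (12.149,188.598) → (17.105,184.997) → (23.231,184.997) → (28.187,188.598) → (30.080,194.424). Closed: final G1 returns to the first vertex.

G21
G90
G00 X117.771 Y16.955
M4 S258
G1 X101.915 Y15.105 F2670
G1 X75.302 Y24.956 F2670
G1 X46.501 Y39.159 F2670
G1 X24.079 Y50.367 F2670
G1 X16.605 Y51.231 F2670
M5
G00 X30.080 Y194.424
M4 S258
G1 X28.187 Y200.250 F2670
G1 X23.231 Y203.851 F2670
G1 X17.105 Y203.851 F2670
G1 X12.149 Y200.250 F2670
G1 X10.256 Y194.424 F2670
G1 X12.149 Y188.598 F2670
G1 X17.105 Y184.997 F2670
G1 X23.231 Y184.997 F2670
G1 X28.187 Y188.598 F2670
G1 X30.080 Y194.424 F2670
M5
G00 X0.000 Y0.000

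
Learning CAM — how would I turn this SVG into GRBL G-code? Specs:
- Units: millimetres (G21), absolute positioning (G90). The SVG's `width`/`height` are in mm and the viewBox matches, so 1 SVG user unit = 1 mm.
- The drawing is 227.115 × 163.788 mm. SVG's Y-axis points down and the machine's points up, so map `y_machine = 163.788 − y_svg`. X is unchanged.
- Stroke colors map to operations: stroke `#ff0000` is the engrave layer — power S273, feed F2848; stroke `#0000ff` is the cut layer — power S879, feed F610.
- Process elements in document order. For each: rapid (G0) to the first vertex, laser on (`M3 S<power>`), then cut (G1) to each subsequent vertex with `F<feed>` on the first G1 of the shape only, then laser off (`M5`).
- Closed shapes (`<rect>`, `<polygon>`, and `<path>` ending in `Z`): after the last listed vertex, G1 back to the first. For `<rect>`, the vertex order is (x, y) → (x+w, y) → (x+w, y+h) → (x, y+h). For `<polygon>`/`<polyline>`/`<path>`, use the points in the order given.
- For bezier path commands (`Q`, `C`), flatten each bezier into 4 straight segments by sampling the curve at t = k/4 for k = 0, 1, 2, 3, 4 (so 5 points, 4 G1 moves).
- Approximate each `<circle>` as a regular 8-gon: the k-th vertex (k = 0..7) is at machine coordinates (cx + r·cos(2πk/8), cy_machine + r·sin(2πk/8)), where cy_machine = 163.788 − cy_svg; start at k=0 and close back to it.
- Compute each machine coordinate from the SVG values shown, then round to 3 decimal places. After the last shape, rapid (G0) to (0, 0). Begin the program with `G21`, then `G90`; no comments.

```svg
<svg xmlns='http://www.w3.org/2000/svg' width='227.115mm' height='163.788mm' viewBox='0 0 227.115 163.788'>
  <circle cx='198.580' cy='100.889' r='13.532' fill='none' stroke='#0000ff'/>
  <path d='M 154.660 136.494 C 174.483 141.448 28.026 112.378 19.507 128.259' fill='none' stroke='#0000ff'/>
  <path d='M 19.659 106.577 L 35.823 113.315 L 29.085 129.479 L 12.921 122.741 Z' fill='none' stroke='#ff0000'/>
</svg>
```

viewBox `0 0 227.115 163.788` with mm width/height → 1 unit = 1 mm. Flip: y_m = 163.788 − y_svg.

**Shape 1** — `<circle>` circle, stroke `#0000ff` → cut (S879, F610). Machine vertices: (212.112,62.899) → (208.149,72.468) → (198.580,76.431) → (189.011,72.468) → (185.048,62.899) → (189.011,53.330) → (198.580,49.367) → (208.149,53.330) → (212.112,62.899). Closed: final G1 returns to the first vertex.

**Shape 2** — `<path>` cubic bezier, stroke `#0000ff` → cut (S879, F610). Control points (SVG): P0=(154.660,136.494), P1=(174.483,141.448), P2=(28.026,112.378), P3=(19.507,128.259); sampled at t=k/4. Machine vertices: (154.660,27.294) → (143.103,28.724) → (97.712,35.509) → (47.006,40.245) → (19.507,35.529). Open path.

**Shape 3** — `<path>` regular polygon, stroke `#ff0000` → engrave (S273, F2848). Machine vertices: (19.659,57.211) → (35.823,50.473) → (29.085,34.309) → (12.921,41.047) → (19.659,57.211). Closed: final G1 returns to the first vertex.

G21
G90
G0 X212.112 Y62.899
M3 S879
G1 X208.149 Y72.468 F610
G1 X198.580 Y76.431
G1 X189.011 Y72.468
G1 X185.048 Y62.899
G1 X189.011 Y53.330
G1 X198.580 Y49.367
G1 X208.149 Y53.330
G1 X212.112 Y62.899
M5
G0 X154.660 Y27.294
M3 S879
G1 X143.103 Y28.724 F610
G1 X97.712 Y35.509
G1 X47.006 Y40.245
G1 X19.507 Y35.529
M5
G0 X19.659 Y57.211
M3 S273
G1 X35.823 Y50.473 F2848
G1 X29.085 Y34.309
G1 X12.921 Y41.047
G1 X19.659 Y57.211
M5
G0 X0.000 Y0.000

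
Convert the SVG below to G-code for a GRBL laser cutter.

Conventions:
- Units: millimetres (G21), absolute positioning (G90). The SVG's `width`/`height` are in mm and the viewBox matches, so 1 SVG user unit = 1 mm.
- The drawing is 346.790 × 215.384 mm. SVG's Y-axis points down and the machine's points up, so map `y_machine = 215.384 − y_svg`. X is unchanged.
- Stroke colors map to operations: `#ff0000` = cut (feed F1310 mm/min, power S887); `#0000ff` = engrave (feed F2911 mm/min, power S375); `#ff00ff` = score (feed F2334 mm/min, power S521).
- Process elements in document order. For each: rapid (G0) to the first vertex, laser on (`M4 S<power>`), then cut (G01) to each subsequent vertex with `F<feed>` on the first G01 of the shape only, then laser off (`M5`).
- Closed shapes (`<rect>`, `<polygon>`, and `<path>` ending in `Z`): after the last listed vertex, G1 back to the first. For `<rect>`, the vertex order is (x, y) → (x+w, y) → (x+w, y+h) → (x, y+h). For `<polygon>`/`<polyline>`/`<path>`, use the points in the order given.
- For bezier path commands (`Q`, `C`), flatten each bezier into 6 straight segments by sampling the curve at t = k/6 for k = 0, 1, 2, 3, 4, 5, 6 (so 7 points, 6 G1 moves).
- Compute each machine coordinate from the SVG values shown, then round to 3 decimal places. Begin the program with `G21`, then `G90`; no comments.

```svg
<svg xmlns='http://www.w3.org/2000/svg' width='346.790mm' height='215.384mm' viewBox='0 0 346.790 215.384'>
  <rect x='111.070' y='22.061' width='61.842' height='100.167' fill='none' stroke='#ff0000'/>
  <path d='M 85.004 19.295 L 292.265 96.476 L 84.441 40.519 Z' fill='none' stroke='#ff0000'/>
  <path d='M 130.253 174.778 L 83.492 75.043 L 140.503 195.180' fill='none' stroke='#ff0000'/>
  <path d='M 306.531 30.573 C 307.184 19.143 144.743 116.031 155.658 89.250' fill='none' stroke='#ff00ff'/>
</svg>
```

viewBox `0 0 346.790 215.384` with mm width/height → 1 unit = 1 mm. Flip: y_m = 215.384 − y_svg.

**Shape 1** — `<rect>` rectangle, stroke `#ff0000` → cut (S887, F1310). Machine vertices: (111.070,193.323) → (172.912,193.323) → (172.912,93.156) → (111.070,93.156) → (111.070,193.323). Closed: final G1 returns to the first vertex.

**Shape 2** — `<path>` closed polygon, stroke `#ff0000` → cut (S887, F1310). Machine vertices: (85.004,196.089) → (292.265,118.908) → (84.441,174.865) → (85.004,196.089). Closed: final G1 returns to the first vertex.

**Shape 3** — `<path>` open polyline, stroke `#ff0000` → cut (S887, F1310). Machine vertices: (130.253,40.606) → (83.492,140.341) → (140.503,20.204). Open path.

**Shape 4** — `<path>` cubic bezier, stroke `#ff00ff` → score (S521, F2334). Control points (SVG): P0=(306.531,30.573), P1=(307.184,19.143), P2=(144.743,116.031), P3=(155.658,89.250); sampled at t=k/6. Machine vertices: (306.531,184.811) → (294.824,182.574) → (265.280,168.727) → (227.246,149.716) → (190.067,131.984) → (163.089,121.975) → (155.658,126.134). Open path.

G21
G90
G0 X111.070 Y193.323
M4 S887
G01 X172.912 Y193.323 F1310
G01 X172.912 Y93.156
G01 X111.070 Y93.156
G01 X111.070 Y193.323
M5
G0 X85.004 Y196.089
M4 S887
G01 X292.265 Y118.908 F1310
G01 X84.441 Y174.865
G01 X85.004 Y196.089
M5
G0 X130.253 Y40.606
M4 S887
G01 X83.492 Y140.341 F1310
G01 X140.503 Y20.204
M5
G0 X306.531 Y184.811
M4 S521
G01 X294.824 Y182.574 F2334
G01 X265.280 Y168.727
G01 X227.246 Y149.716
G01 X190.067 Y131.984
G01 X163.089 Y121.975
G01 X155.658 Y126.134
M5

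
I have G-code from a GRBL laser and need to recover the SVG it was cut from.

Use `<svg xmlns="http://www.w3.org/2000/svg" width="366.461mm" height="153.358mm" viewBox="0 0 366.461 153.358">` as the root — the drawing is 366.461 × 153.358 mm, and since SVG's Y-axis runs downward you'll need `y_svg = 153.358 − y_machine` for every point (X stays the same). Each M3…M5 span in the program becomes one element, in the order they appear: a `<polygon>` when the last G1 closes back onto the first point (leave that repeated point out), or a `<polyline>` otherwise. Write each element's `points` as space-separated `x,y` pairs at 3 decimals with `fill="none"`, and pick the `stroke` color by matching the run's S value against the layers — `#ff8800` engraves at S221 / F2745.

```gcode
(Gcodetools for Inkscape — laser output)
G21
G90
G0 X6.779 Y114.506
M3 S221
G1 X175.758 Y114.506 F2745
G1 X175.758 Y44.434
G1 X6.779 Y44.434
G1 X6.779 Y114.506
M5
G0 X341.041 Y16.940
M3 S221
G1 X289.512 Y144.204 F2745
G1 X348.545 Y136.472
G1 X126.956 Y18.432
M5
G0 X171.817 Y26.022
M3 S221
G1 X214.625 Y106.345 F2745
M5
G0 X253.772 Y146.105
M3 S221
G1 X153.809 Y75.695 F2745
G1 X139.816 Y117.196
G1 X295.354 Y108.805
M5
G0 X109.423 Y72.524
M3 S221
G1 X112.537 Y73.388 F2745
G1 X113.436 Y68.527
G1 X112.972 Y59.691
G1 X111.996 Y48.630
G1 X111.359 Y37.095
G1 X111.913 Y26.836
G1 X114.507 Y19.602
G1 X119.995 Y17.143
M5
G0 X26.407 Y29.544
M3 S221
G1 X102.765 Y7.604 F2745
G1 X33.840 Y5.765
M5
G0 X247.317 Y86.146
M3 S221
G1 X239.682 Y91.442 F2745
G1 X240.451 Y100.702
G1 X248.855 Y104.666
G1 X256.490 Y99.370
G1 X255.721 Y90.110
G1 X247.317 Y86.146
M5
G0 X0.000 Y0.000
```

Each laser-on run becomes one SVG element. Flip Y back into SVG space with y_svg = 153.358 − y_machine. Every run uses S221, so all elements get stroke `#ff8800` (engrave).

Run 1: The run returns to its start, so emit a `<polygon>` with points (Y-flipped): 6.779,38.852 175.758,38.852 175.758,108.924 6.779,108.924.

Run 2: The run is open, so emit a `<polyline>` with points (Y-flipped): 341.041,136.418 289.512,9.154 348.545,16.886 126.956,134.926.

Run 3: The run is open, so emit a `<polyline>` with points (Y-flipped): 171.817,127.336 214.625,47.013.

Run 4: The run is open, so emit a `<polyline>` with points (Y-flipped): 253.772,7.253 153.809,77.663 139.816,36.162 295.354,44.553.

Run 5: The run is open, so emit a `<polyline>` with points (Y-flipped): 109.423,80.834 112.537,79.970 113.436,84.831 112.972,93.667 111.996,104.728 111.359,116.263 111.913,126.522 114.507,133.756 119.995,136.215.

Run 6: The run is open, so emit a `<polyline>` with points (Y-flipped): 26.407,123.814 102.765,145.754 33.840,147.593.

Run 7: The run returns to its start, so emit a `<polygon>` with points (Y-flipped): 247.317,67.212 239.682,61.916 240.451,52.656 248.855,48.692 256.490,53.988 255.721,63.248.

<svg xmlns="http://www.w3.org/2000/svg" width="366.461mm" height="153.358mm" viewBox="0 0 366.461 153.358">
  <polygon points="6.779,38.852 175.758,38.852 175.758,108.924 6.779,108.924" fill="none" stroke="#ff8800"/>
  <polyline points="341.041,136.418 289.512,9.154 348.545,16.886 126.956,134.926" fill="none" stroke="#ff8800"/>
  <polyline points="171.817,127.336 214.625,47.013" fill="none" stroke="#ff8800"/>
  <polyline points="253.772,7.253 153.809,77.663 139.816,36.162 295.354,44.553" fill="none" stroke="#ff8800"/>
  <polyline points="109.423,80.834 112.537,79.970 113.436,84.831 112.972,93.667 111.996,104.728 111.359,116.263 111.913,126.522 114.507,133.756 119.995,136.215" fill="none" stroke="#ff8800"/>
  <polyline points="26.407,123.814 102.765,145.754 33.840,147.593" fill="none" stroke="#ff8800"/>
  <polygon points="247.317,67.212 239.682,61.916 240.451,52.656 248.855,48.692 256.490,53.988 255.721,63.248" fill="none" stroke="#ff8800"/>
</svg>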